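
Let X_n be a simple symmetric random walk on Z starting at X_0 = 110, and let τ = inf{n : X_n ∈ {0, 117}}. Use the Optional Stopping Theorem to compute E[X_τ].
E[X_τ] = 110

X_n is a martingale and τ is a bounded-mean stopping time (indeed τ is finite a.s. with bounded expectation since the walk is in a bounded region). By the OST, E[X_τ] = E[X_0] = 110. Equivalently: E[X_τ] = 117 · P(hit 117 first) + 0 · P(hit 0 first) = 117 · (110/117) = 110.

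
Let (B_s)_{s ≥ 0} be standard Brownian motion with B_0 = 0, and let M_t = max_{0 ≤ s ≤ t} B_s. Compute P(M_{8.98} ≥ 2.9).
P(M_{8.98} ≥ 2.9) = 2·P(B_{8.98} ≥ 2.9) = 2(1 − Φ(2.9/√8.98)) ≈ 0.3332

By the reflection principle for Brownian motion, P(M_t ≥ a) = 2 · P(B_t ≥ a) for a ≥ 0. Since B_t ~ N(0, t), P(B_t ≥ 2.9) = 1 − Φ(2.9/√t) = 1 − Φ(2.9/√8.98) = 1 − Φ(0.9677). So
  P(M_{8.98} ≥ 2.9) = 2(1 − Φ(0.9677)) ≈ 0.3332.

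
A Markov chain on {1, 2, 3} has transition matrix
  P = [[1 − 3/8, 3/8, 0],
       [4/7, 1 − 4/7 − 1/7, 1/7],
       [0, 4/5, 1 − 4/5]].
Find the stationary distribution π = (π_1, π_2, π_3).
π = (128/227, 84/227, 15/227)

This is a birth-death chain on three states, which satisfies detailed balance: π_1 · P_{12} = π_2 · P_{21} and π_2 · P_{23} = π_3 · P_{32}.
From π_1 · 3/8 = π_2 · 4/7: π_2/π_1 = (3/8)/(4/7) = 21/32.
From π_2 · 1/7 = π_3 · 4/5: π_3/π_2 = (1/7)/(4/5) = 5/28.
Take π_1 proportional to 1; then unnormalized π = (1, 21/32, 15/128). Normalize by dividing by the sum 227/128:
  π = (128/227, 84/227, 15/227).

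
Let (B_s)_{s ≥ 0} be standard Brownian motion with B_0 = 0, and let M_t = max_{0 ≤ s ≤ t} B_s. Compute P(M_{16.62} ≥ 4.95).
P(M_{16.62} ≥ 4.95) = 2·P(B_{16.62} ≥ 4.95) = 2(1 − Φ(4.95/√16.62)) ≈ 0.2247

By the reflection principle for Brownian motion, P(M_t ≥ a) = 2 · P(B_t ≥ a) for a ≥ 0. Since B_t ~ N(0, t), P(B_t ≥ 4.95) = 1 − Φ(4.95/√t) = 1 − Φ(4.95/√16.62) = 1 − Φ(1.2142). So
  P(M_{16.62} ≥ 4.95) = 2(1 − Φ(1.2142)) ≈ 0.2247.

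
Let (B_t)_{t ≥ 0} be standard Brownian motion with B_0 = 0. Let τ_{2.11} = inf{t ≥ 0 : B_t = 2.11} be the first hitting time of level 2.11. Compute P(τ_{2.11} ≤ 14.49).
P(τ_{2.11} ≤ 14.49) = 2(1 − Φ(2.11/√14.49)) = 2(1 − Φ(0.5543)) ≈ 0.5794

By the reflection principle for standard BM, P(τ_b ≤ t) = 2 · P(B_t ≥ b). Since B_t ~ N(0, t), P(B_t ≥ 2.11) = 1 − Φ(2.11/√t) = 1 − Φ(2.11/√14.49) = 1 − Φ(0.5543) ≈ 0.28969. Doubling: P(τ_{2.11} ≤ 14.49) ≈ 2 · 0.28969 = 0.57938 ≈ 0.5794.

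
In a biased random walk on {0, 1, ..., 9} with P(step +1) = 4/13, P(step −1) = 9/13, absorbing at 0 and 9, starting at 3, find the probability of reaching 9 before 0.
P(hit 9 before 0) = (1 − (9/4)^3) / (1 − (9/4)^9) = 4096/582193

Let u_k denote P(reach 9 before 0 | start at k). Boundary: u_0 = 0, u_9 = 1. Recurrence: u_k = 4/13·u_{k+1} + 9/13·u_{k-1} for 1 ≤ k ≤ 8. Try u_k = A + B·r^k with r = q/p = (9/13)/(4/13) = 9/4. Substitution satisfies the recurrence; boundary conditions give:
  u_k = (1 − r^k) / (1 − r^N) = (1 − (9/4)^3) / (1 − (9/4)^9) = 4096/582193.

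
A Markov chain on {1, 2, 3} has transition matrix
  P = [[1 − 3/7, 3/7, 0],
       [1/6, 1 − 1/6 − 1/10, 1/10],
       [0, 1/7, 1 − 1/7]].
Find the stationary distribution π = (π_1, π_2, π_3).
π = (35/188, 45/94, 63/188)

This is a birth-death chain on three states, which satisfies detailed balance: π_1 · P_{12} = π_2 · P_{21} and π_2 · P_{23} = π_3 · P_{32}.
From π_1 · 3/7 = π_2 · 1/6: π_2/π_1 = (3/7)/(1/6) = 18/7.
From π_2 · 1/10 = π_3 · 1/7: π_3/π_2 = (1/10)/(1/7) = 7/10.
Take π_1 proportional to 1; then unnormalized π = (1, 18/7, 9/5). Normalize by dividing by the sum 188/35:
  π = (35/188, 45/94, 63/188).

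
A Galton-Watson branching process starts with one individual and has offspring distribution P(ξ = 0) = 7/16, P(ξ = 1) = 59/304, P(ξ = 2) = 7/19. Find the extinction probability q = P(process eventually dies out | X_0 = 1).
q = 1

Mean offspring μ = 0·7/16 + 1·59/304 + 2·7/19 = 283/304 ≤ 1. For μ ≤ 1 with offspring not concentrated at 1, the Galton-Watson process goes extinct almost surely, so q = 1.
(Algebraic check: The pgf is f(s) = 7/16 + 59/304·s + 7/19·s². The extinction probability q is the smallest fixed point of f in [0, 1]. Setting s = f(s):
  7/19·s² + (59/304 − 1)·s + 7/16 = 0
  7/19·s² − (7/16 + 7/19)·s + 7/16 = 0
which factors as (s − 1)·(7/19·s − 7/16) = 0, giving roots s = 1 and s = (7/16)/(7/19) = 19/16. Since 19/16 ≥ 1, the smallest root in [0, 1] is s = 1.)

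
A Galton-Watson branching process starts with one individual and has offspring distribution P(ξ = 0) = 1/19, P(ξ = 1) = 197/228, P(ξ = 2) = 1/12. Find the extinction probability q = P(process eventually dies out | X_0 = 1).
q = 12/19

The pgf is f(s) = 1/19 + 197/228·s + 1/12·s². The extinction probability q is the smallest fixed point of f in [0, 1]. Setting s = f(s):
  1/12·s² + (197/228 − 1)·s + 1/19 = 0
  1/12·s² − (1/19 + 1/12)·s + 1/19 = 0
which factors as (s − 1)·(1/12·s − 1/19) = 0, giving roots s = 1 and s = (1/19)/(1/12) = 12/19.
Mean offspring μ = 197/228 + 2·1/12 = 235/228 > 1 (supercritical), so q < 1. The extinction probability is the smaller root: q = (1/19)/(1/12) = 12/19.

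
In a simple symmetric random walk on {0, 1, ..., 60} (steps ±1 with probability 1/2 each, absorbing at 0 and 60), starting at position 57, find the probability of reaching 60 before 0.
P(hit 60 before 0) = 57/60 = 19/20

Let u_k = P(hit 60 before 0 | start at k). Then u_0 = 0, u_60 = 1, and u_k = u_{k-1}/2 + u_{k+1}/2 for 1 ≤ k ≤ 59. This harmonic recurrence is solved by u_k = k/60, giving u_57 = 57/60 = 19/20.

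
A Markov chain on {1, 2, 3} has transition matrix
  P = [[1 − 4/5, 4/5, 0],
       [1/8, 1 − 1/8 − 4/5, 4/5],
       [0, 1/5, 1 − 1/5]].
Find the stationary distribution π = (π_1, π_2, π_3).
π = (1/33, 32/165, 128/165)

This is a birth-death chain on three states, which satisfies detailed balance: π_1 · P_{12} = π_2 · P_{21} and π_2 · P_{23} = π_3 · P_{32}.
From π_1 · 4/5 = π_2 · 1/8: π_2/π_1 = (4/5)/(1/8) = 32/5.
From π_2 · 4/5 = π_3 · 1/5: π_3/π_2 = (4/5)/(1/5) = 4.
Take π_1 proportional to 1; then unnormalized π = (1, 32/5, 128/5). Normalize by dividing by the sum 33:
  π = (1/33, 32/165, 128/165).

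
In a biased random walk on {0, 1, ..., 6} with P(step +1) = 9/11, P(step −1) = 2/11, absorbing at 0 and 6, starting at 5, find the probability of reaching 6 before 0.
P(hit 6 before 0) = (1 − (2/9)^5) / (1 − (2/9)^6) = 75879/75911

Let u_k denote P(reach 6 before 0 | start at k). Boundary: u_0 = 0, u_6 = 1. Recurrence: u_k = 9/11·u_{k+1} + 2/11·u_{k-1} for 1 ≤ k ≤ 5. Try u_k = A + B·r^k with r = q/p = (2/11)/(9/11) = 2/9. Substitution satisfies the recurrence; boundary conditions give:
  u_k = (1 − r^k) / (1 − r^N) = (1 − (2/9)^5) / (1 − (2/9)^6) = 75879/75911.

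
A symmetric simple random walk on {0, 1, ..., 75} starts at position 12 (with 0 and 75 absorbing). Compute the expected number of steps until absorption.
E[τ | X_0 = 12] = 756

Let v_k = E[τ | X_0 = k]. Boundary: v_0 = v_75 = 0. Recurrence: v_k = 1 + (v_{k-1} + v_{k+1})/2 for 1 ≤ k ≤ 74. The particular solution to v_k − (v_{k-1} + v_{k+1})/2 = 1 is v_k = −k^2. Adding homogeneous solution A + B k and matching boundaries gives v_k = k (75 − k). Substituting k = 12: v_12 = 12 · 63 = 756.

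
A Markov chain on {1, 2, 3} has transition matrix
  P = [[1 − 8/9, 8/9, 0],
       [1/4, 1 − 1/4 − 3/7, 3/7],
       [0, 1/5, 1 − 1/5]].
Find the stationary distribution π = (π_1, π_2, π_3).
π = (63/767, 224/767, 480/767)

This is a birth-death chain on three states, which satisfies detailed balance: π_1 · P_{12} = π_2 · P_{21} and π_2 · P_{23} = π_3 · P_{32}.
From π_1 · 8/9 = π_2 · 1/4: π_2/π_1 = (8/9)/(1/4) = 32/9.
From π_2 · 3/7 = π_3 · 1/5: π_3/π_2 = (3/7)/(1/5) = 15/7.
Take π_1 proportional to 1; then unnormalized π = (1, 32/9, 160/21). Normalize by dividing by the sum 767/63:
  π = (63/767, 224/767, 480/767).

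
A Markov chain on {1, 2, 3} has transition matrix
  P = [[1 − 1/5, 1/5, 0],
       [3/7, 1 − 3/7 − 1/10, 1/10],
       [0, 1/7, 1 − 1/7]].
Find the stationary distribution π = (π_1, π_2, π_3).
π = (150/269, 70/269, 49/269)

This is a birth-death chain on three states, which satisfies detailed balance: π_1 · P_{12} = π_2 · P_{21} and π_2 · P_{23} = π_3 · P_{32}.
From π_1 · 1/5 = π_2 · 3/7: π_2/π_1 = (1/5)/(3/7) = 7/15.
From π_2 · 1/10 = π_3 · 1/7: π_3/π_2 = (1/10)/(1/7) = 7/10.
Take π_1 proportional to 1; then unnormalized π = (1, 7/15, 49/150). Normalize by dividing by the sum 269/150:
  π = (150/269, 70/269, 49/269).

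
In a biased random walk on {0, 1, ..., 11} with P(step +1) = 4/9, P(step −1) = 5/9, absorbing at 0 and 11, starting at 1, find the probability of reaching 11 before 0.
P(hit 11 before 0) = (1 − (5/4)^1) / (1 − (5/4)^11) = 1048576/44633821

Let u_k denote P(reach 11 before 0 | start at k). Boundary: u_0 = 0, u_11 = 1. Recurrence: u_k = 4/9·u_{k+1} + 5/9·u_{k-1} for 1 ≤ k ≤ 10. Try u_k = A + B·r^k with r = q/p = (5/9)/(4/9) = 5/4. Substitution satisfies the recurrence; boundary conditions give:
  u_k = (1 − r^k) / (1 − r^N) = (1 − (5/4)^1) / (1 − (5/4)^11) = 1048576/44633821.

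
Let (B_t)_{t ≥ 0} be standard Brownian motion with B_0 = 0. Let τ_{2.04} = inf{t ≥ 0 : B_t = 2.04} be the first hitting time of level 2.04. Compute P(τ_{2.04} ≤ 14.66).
P(τ_{2.04} ≤ 14.66) = 2(1 − Φ(2.04/√14.66)) = 2(1 − Φ(0.5328)) ≈ 0.5942

By the reflection principle for standard BM, P(τ_b ≤ t) = 2 · P(B_t ≥ b). Since B_t ~ N(0, t), P(B_t ≥ 2.04) = 1 − Φ(2.04/√t) = 1 − Φ(2.04/√14.66) = 1 − Φ(0.5328) ≈ 0.29709. Doubling: P(τ_{2.04} ≤ 14.66) ≈ 2 · 0.29709 = 0.59418 ≈ 0.5942.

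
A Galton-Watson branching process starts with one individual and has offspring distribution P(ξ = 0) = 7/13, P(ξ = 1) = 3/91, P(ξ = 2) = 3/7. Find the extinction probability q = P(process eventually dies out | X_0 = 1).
q = 1

Mean offspring μ = 0·7/13 + 1·3/91 + 2·3/7 = 81/91 ≤ 1. For μ ≤ 1 with offspring not concentrated at 1, the Galton-Watson process goes extinct almost surely, so q = 1.
(Algebraic check: The pgf is f(s) = 7/13 + 3/91·s + 3/7·s². The extinction probability q is the smallest fixed point of f in [0, 1]. Setting s = f(s):
  3/7·s² + (3/91 − 1)·s + 7/13 = 0
  3/7·s² − (7/13 + 3/7)·s + 7/13 = 0
which factors as (s − 1)·(3/7·s − 7/13) = 0, giving roots s = 1 and s = (7/13)/(3/7) = 49/39. Since 49/39 ≥ 1, the smallest root in [0, 1] is s = 1.)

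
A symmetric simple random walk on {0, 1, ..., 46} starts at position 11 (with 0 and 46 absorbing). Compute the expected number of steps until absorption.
E[τ | X_0 = 11] = 385

Let v_k = E[τ | X_0 = k]. Boundary: v_0 = v_46 = 0. Recurrence: v_k = 1 + (v_{k-1} + v_{k+1})/2 for 1 ≤ k ≤ 45. The particular solution to v_k − (v_{k-1} + v_{k+1})/2 = 1 is v_k = −k^2. Adding homogeneous solution A + B k and matching boundaries gives v_k = k (46 − k). Substituting k = 11: v_11 = 11 · 35 = 385.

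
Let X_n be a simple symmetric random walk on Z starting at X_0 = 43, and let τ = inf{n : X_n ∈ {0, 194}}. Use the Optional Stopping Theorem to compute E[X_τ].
E[X_τ] = 43

X_n is a martingale and τ is a bounded-mean stopping time (indeed τ is finite a.s. with bounded expectation since the walk is in a bounded region). By the OST, E[X_τ] = E[X_0] = 43. Equivalently: E[X_τ] = 194 · P(hit 194 first) + 0 · P(hit 0 first) = 194 · (43/194) = 43.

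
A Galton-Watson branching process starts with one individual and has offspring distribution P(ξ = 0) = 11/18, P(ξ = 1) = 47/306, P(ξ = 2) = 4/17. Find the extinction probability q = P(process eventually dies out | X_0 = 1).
q = 1

Mean offspring μ = 0·11/18 + 1·47/306 + 2·4/17 = 191/306 ≤ 1. For μ ≤ 1 with offspring not concentrated at 1, the Galton-Watson process goes extinct almost surely, so q = 1.
(Algebraic check: The pgf is f(s) = 11/18 + 47/306·s + 4/17·s². The extinction probability q is the smallest fixed point of f in [0, 1]. Setting s = f(s):
  4/17·s² + (47/306 − 1)·s + 11/18 = 0
  4/17·s² − (11/18 + 4/17)·s + 11/18 = 0
which factors as (s − 1)·(4/17·s − 11/18) = 0, giving roots s = 1 and s = (11/18)/(4/17) = 187/72. Since 187/72 ≥ 1, the smallest root in [0, 1] is s = 1.)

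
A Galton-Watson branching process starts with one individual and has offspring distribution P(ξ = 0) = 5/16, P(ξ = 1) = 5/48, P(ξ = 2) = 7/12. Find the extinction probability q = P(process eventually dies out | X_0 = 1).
q = 15/28

The pgf is f(s) = 5/16 + 5/48·s + 7/12·s². The extinction probability q is the smallest fixed point of f in [0, 1]. Setting s = f(s):
  7/12·s² + (5/48 − 1)·s + 5/16 = 0
  7/12·s² − (5/16 + 7/12)·s + 5/16 = 0
which factors as (s − 1)·(7/12·s − 5/16) = 0, giving roots s = 1 and s = (5/16)/(7/12) = 15/28.
Mean offspring μ = 5/48 + 2·7/12 = 61/48 > 1 (supercritical), so q < 1. The extinction probability is the smaller root: q = (5/16)/(7/12) = 15/28.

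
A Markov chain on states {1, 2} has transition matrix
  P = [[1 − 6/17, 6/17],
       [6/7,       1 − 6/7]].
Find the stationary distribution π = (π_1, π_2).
π_1 = 17/24, π_2 = 7/24

Solve πP = π with π_1 + π_2 = 1. From πP = π: π_1 · (1 − 6/17) + π_2 · 6/7 = π_1 ⇒ π_2 · 6/7 = π_1 · 6/17 ⇒ π_2/π_1 = (6/17)/(6/7) = 7/17. Together with π_1 + π_2 = 1:
  π_1 = (6/7)/(6/17 + 6/7) = (6/7)/(144/119) = 17/24,
  π_2 = (6/17)/(6/17 + 6/7) = (6/17)/(144/119) = 7/24.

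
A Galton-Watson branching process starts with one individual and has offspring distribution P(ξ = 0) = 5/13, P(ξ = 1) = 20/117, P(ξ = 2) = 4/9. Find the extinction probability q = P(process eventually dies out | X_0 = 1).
q = 45/52

The pgf is f(s) = 5/13 + 20/117·s + 4/9·s². The extinction probability q is the smallest fixed point of f in [0, 1]. Setting s = f(s):
  4/9·s² + (20/117 − 1)·s + 5/13 = 0
  4/9·s² − (5/13 + 4/9)·s + 5/13 = 0
which factors as (s − 1)·(4/9·s − 5/13) = 0, giving roots s = 1 and s = (5/13)/(4/9) = 45/52.
Mean offspring μ = 20/117 + 2·4/9 = 124/117 > 1 (supercritical), so q < 1. The extinction probability is the smaller root: q = (5/13)/(4/9) = 45/52.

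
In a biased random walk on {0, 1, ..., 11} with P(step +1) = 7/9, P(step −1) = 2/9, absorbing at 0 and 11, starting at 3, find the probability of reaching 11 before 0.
P(hit 11 before 0) = (1 − (2/7)^3) / (1 − (2/7)^11) = 386241667/395464939

Let u_k denote P(reach 11 before 0 | start at k). Boundary: u_0 = 0, u_11 = 1. Recurrence: u_k = 7/9·u_{k+1} + 2/9·u_{k-1} for 1 ≤ k ≤ 10. Try u_k = A + B·r^k with r = q/p = (2/9)/(7/9) = 2/7. Substitution satisfies the recurrence; boundary conditions give:
  u_k = (1 − r^k) / (1 − r^N) = (1 − (2/7)^3) / (1 − (2/7)^11) = 386241667/395464939.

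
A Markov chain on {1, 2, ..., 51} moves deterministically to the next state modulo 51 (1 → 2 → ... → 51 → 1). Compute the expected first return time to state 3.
E[T_3 | X_0 = 3] = 51

The chain cycles deterministically, so starting at state 3 it returns in exactly 51 steps. Equivalently, the stationary distribution is uniform π_j = 1/51 for every state j, so by Kac's formula E[T_3] = 1/π_3 = 51.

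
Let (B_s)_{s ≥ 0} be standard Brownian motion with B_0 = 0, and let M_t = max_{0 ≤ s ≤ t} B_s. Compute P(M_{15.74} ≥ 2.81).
P(M_{15.74} ≥ 2.81) = 2·P(B_{15.74} ≥ 2.81) = 2(1 − Φ(2.81/√15.74)) ≈ 0.4788

By the reflection principle for Brownian motion, P(M_t ≥ a) = 2 · P(B_t ≥ a) for a ≥ 0. Since B_t ~ N(0, t), P(B_t ≥ 2.81) = 1 − Φ(2.81/√t) = 1 − Φ(2.81/√15.74) = 1 − Φ(0.7083). So
  P(M_{15.74} ≥ 2.81) = 2(1 − Φ(0.7083)) ≈ 0.4788.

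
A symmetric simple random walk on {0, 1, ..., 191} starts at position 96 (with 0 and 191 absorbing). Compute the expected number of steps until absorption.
E[τ | X_0 = 96] = 9120

Let v_k = E[τ | X_0 = k]. Boundary: v_0 = v_191 = 0. Recurrence: v_k = 1 + (v_{k-1} + v_{k+1})/2 for 1 ≤ k ≤ 190. The particular solution to v_k − (v_{k-1} + v_{k+1})/2 = 1 is v_k = −k^2. Adding homogeneous solution A + B k and matching boundaries gives v_k = k (191 − k). Substituting k = 96: v_96 = 96 · 95 = 9120.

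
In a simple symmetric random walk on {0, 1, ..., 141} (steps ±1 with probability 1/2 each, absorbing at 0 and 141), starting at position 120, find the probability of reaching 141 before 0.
P(hit 141 before 0) = 120/141 = 40/47

Let u_k = P(hit 141 before 0 | start at k). Then u_0 = 0, u_141 = 1, and u_k = u_{k-1}/2 + u_{k+1}/2 for 1 ≤ k ≤ 140. This harmonic recurrence is solved by u_k = k/141, giving u_120 = 120/141 = 40/47.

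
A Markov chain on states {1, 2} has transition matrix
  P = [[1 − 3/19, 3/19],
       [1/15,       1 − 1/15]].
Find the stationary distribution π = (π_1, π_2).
π_1 = 19/64, π_2 = 45/64

Solve πP = π with π_1 + π_2 = 1. From πP = π: π_1 · (1 − 3/19) + π_2 · 1/15 = π_1 ⇒ π_2 · 1/15 = π_1 · 3/19 ⇒ π_2/π_1 = (3/19)/(1/15) = 45/19. Together with π_1 + π_2 = 1:
  π_1 = (1/15)/(3/19 + 1/15) = (1/15)/(64/285) = 19/64,
  π_2 = (3/19)/(3/19 + 1/15) = (3/19)/(64/285) = 45/64.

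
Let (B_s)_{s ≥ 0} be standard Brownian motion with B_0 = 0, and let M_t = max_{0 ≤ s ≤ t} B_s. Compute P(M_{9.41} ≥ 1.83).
P(M_{9.41} ≥ 1.83) = 2·P(B_{9.41} ≥ 1.83) = 2(1 − Φ(1.83/√9.41)) ≈ 0.5508

By the reflection principle for Brownian motion, P(M_t ≥ a) = 2 · P(B_t ≥ a) for a ≥ 0. Since B_t ~ N(0, t), P(B_t ≥ 1.83) = 1 − Φ(1.83/√t) = 1 − Φ(1.83/√9.41) = 1 − Φ(0.5966). So
  P(M_{9.41} ≥ 1.83) = 2(1 − Φ(0.5966)) ≈ 0.5508.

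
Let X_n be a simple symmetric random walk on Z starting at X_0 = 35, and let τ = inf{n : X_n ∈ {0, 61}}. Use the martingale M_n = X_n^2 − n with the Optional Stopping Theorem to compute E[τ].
E[τ] = 910

M_n = X_n^2 − n is a martingale (since E[X_{n+1}^2 | F_n] = X_n^2 + 1). By OST (τ has finite mean in a bounded region), E[M_τ] = E[M_0] = X_0^2 − 0 = 35^2 = 1225. Also E[M_τ] = E[X_τ^2] − E[τ]. The walk exits at 0 or 61, with P(hit 61 first) = 35/61, so E[X_τ^2] = 61^2 · 35/61 + 0 = 2135. Thus E[τ] = E[X_τ^2] − E[M_τ] = 2135 − 1225 = 910 = 35(61 − 35) = 910.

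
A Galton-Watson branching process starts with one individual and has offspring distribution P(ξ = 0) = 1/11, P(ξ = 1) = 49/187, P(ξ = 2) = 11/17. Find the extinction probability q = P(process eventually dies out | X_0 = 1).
q = 17/121

The pgf is f(s) = 1/11 + 49/187·s + 11/17·s². The extinction probability q is the smallest fixed point of f in [0, 1]. Setting s = f(s):
  11/17·s² + (49/187 − 1)·s + 1/11 = 0
  11/17·s² − (1/11 + 11/17)·s + 1/11 = 0
which factors as (s − 1)·(11/17·s − 1/11) = 0, giving roots s = 1 and s = (1/11)/(11/17) = 17/121.
Mean offspring μ = 49/187 + 2·11/17 = 291/187 > 1 (supercritical), so q < 1. The extinction probability is the smaller root: q = (1/11)/(11/17) = 17/121.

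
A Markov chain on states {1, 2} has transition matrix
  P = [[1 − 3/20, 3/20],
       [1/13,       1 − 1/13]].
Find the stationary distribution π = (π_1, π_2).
π_1 = 20/59, π_2 = 39/59

Solve πP = π with π_1 + π_2 = 1. From πP = π: π_1 · (1 − 3/20) + π_2 · 1/13 = π_1 ⇒ π_2 · 1/13 = π_1 · 3/20 ⇒ π_2/π_1 = (3/20)/(1/13) = 39/20. Together with π_1 + π_2 = 1:
  π_1 = (1/13)/(3/20 + 1/13) = (1/13)/(59/260) = 20/59,
  π_2 = (3/20)/(3/20 + 1/13) = (3/20)/(59/260) = 39/59.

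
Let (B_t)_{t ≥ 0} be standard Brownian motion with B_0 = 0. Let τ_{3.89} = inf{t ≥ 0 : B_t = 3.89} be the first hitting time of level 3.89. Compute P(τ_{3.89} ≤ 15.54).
P(τ_{3.89} ≤ 15.54) = 2(1 − Φ(3.89/√15.54)) = 2(1 − Φ(0.9868)) ≈ 0.3237

By the reflection principle for standard BM, P(τ_b ≤ t) = 2 · P(B_t ≥ b). Since B_t ~ N(0, t), P(B_t ≥ 3.89) = 1 − Φ(3.89/√t) = 1 − Φ(3.89/√15.54) = 1 − Φ(0.9868) ≈ 0.16187. Doubling: P(τ_{3.89} ≤ 15.54) ≈ 2 · 0.16187 = 0.32374 ≈ 0.3237.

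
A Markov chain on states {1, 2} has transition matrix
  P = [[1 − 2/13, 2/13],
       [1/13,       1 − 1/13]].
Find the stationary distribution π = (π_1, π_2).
π_1 = 1/3, π_2 = 2/3

Solve πP = π with π_1 + π_2 = 1. From πP = π: π_1 · (1 − 2/13) + π_2 · 1/13 = π_1 ⇒ π_2 · 1/13 = π_1 · 2/13 ⇒ π_2/π_1 = (2/13)/(1/13) = 2. Together with π_1 + π_2 = 1:
  π_1 = (1/13)/(2/13 + 1/13) = (1/13)/(3/13) = 1/3,
  π_2 = (2/13)/(2/13 + 1/13) = (2/13)/(3/13) = 2/3.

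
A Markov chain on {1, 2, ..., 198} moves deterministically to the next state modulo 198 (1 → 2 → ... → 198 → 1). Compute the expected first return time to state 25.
E[T_25 | X_0 = 25] = 198

The chain cycles deterministically, so starting at state 25 it returns in exactly 198 steps. Equivalently, the stationary distribution is uniform π_j = 1/198 for every state j, so by Kac's formula E[T_25] = 1/π_25 = 198.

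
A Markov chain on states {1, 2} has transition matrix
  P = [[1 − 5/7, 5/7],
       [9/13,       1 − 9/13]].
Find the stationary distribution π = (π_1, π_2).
π_1 = 63/128, π_2 = 65/128

Solve πP = π with π_1 + π_2 = 1. From πP = π: π_1 · (1 − 5/7) + π_2 · 9/13 = π_1 ⇒ π_2 · 9/13 = π_1 · 5/7 ⇒ π_2/π_1 = (5/7)/(9/13) = 65/63. Together with π_1 + π_2 = 1:
  π_1 = (9/13)/(5/7 + 9/13) = (9/13)/(128/91) = 63/128,
  π_2 = (5/7)/(5/7 + 9/13) = (5/7)/(128/91) = 65/128.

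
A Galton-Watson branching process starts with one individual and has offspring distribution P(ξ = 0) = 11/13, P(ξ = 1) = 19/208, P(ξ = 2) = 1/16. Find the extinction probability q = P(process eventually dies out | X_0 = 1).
q = 1

Mean offspring μ = 0·11/13 + 1·19/208 + 2·1/16 = 45/208 ≤ 1. For μ ≤ 1 with offspring not concentrated at 1, the Galton-Watson process goes extinct almost surely, so q = 1.
(Algebraic check: The pgf is f(s) = 11/13 + 19/208·s + 1/16·s². The extinction probability q is the smallest fixed point of f in [0, 1]. Setting s = f(s):
  1/16·s² + (19/208 − 1)·s + 11/13 = 0
  1/16·s² − (11/13 + 1/16)·s + 11/13 = 0
which factors as (s − 1)·(1/16·s − 11/13) = 0, giving roots s = 1 and s = (11/13)/(1/16) = 176/13. Since 176/13 ≥ 1, the smallest root in [0, 1] is s = 1.)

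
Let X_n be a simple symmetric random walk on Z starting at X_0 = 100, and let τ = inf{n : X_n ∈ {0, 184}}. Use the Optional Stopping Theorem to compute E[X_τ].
E[X_τ] = 100

X_n is a martingale and τ is a bounded-mean stopping time (indeed τ is finite a.s. with bounded expectation since the walk is in a bounded region). By the OST, E[X_τ] = E[X_0] = 100. Equivalently: E[X_τ] = 184 · P(hit 184 first) + 0 · P(hit 0 first) = 184 · (100/184) = 100.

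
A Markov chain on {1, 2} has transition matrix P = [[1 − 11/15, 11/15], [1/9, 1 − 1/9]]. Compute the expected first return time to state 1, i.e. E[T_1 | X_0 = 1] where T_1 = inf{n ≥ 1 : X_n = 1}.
E[T_1 | X_0 = 1] = 1/π_1 = 38/5

For an irreducible recurrent Markov chain with stationary distribution π, E[T_i | X_0 = i] = 1/π_i (Kac's formula). Here π_1 = (1/9)/(11/15 + 1/9) = (1/9)/(38/45) = 5/38, so E[T_1 | X_0 = 1] = 1/π_1 = (11/15 + 1/9)/(1/9) = (38/45)/(1/9) = 38/5.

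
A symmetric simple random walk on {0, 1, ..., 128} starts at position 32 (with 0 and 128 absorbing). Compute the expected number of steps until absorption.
E[τ | X_0 = 32] = 3072

Let v_k = E[τ | X_0 = k]. Boundary: v_0 = v_128 = 0. Recurrence: v_k = 1 + (v_{k-1} + v_{k+1})/2 for 1 ≤ k ≤ 127. The particular solution to v_k − (v_{k-1} + v_{k+1})/2 = 1 is v_k = −k^2. Adding homogeneous solution A + B k and matching boundaries gives v_k = k (128 − k). Substituting k = 32: v_32 = 32 · 96 = 3072.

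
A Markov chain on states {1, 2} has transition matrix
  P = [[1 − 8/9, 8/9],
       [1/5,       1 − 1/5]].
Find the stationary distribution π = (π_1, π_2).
π_1 = 9/49, π_2 = 40/49

Solve πP = π with π_1 + π_2 = 1. From πP = π: π_1 · (1 − 8/9) + π_2 · 1/5 = π_1 ⇒ π_2 · 1/5 = π_1 · 8/9 ⇒ π_2/π_1 = (8/9)/(1/5) = 40/9. Together with π_1 + π_2 = 1:
  π_1 = (1/5)/(8/9 + 1/5) = (1/5)/(49/45) = 9/49,
  π_2 = (8/9)/(8/9 + 1/5) = (8/9)/(49/45) = 40/49.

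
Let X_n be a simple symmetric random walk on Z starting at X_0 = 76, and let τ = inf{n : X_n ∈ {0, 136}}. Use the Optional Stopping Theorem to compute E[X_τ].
E[X_τ] = 76

X_n is a martingale and τ is a bounded-mean stopping time (indeed τ is finite a.s. with bounded expectation since the walk is in a bounded region). By the OST, E[X_τ] = E[X_0] = 76. Equivalently: E[X_τ] = 136 · P(hit 136 first) + 0 · P(hit 0 first) = 136 · (76/136) = 76.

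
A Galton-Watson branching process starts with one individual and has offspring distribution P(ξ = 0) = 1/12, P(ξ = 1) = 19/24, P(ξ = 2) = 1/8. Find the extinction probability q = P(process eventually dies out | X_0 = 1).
q = 2/3

The pgf is f(s) = 1/12 + 19/24·s + 1/8·s². The extinction probability q is the smallest fixed point of f in [0, 1]. Setting s = f(s):
  1/8·s² + (19/24 − 1)·s + 1/12 = 0
  1/8·s² − (1/12 + 1/8)·s + 1/12 = 0
which factors as (s − 1)·(1/8·s − 1/12) = 0, giving roots s = 1 and s = (1/12)/(1/8) = 2/3.
Mean offspring μ = 19/24 + 2·1/8 = 25/24 > 1 (supercritical), so q < 1. The extinction probability is the smaller root: q = (1/12)/(1/8) = 2/3.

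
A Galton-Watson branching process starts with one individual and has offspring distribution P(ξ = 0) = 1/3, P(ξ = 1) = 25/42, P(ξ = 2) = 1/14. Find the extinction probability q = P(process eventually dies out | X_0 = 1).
q = 1

Mean offspring μ = 0·1/3 + 1·25/42 + 2·1/14 = 31/42 ≤ 1. For μ ≤ 1 with offspring not concentrated at 1, the Galton-Watson process goes extinct almost surely, so q = 1.
(Algebraic check: The pgf is f(s) = 1/3 + 25/42·s + 1/14·s². The extinction probability q is the smallest fixed point of f in [0, 1]. Setting s = f(s):
  1/14·s² + (25/42 − 1)·s + 1/3 = 0
  1/14·s² − (1/3 + 1/14)·s + 1/3 = 0
which factors as (s − 1)·(1/14·s − 1/3) = 0, giving roots s = 1 and s = (1/3)/(1/14) = 14/3. Since 14/3 ≥ 1, the smallest root in [0, 1] is s = 1.)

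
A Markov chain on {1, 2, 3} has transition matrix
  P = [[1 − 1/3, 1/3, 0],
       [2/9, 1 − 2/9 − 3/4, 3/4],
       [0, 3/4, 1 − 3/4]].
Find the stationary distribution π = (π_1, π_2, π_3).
π = (1/4, 3/8, 3/8)

This is a birth-death chain on three states, which satisfies detailed balance: π_1 · P_{12} = π_2 · P_{21} and π_2 · P_{23} = π_3 · P_{32}.
From π_1 · 1/3 = π_2 · 2/9: π_2/π_1 = (1/3)/(2/9) = 3/2.
From π_2 · 3/4 = π_3 · 3/4: π_3/π_2 = (3/4)/(3/4) = 1.
Take π_1 proportional to 1; then unnormalized π = (1, 3/2, 3/2). Normalize by dividing by the sum 4:
  π = (1/4, 3/8, 3/8).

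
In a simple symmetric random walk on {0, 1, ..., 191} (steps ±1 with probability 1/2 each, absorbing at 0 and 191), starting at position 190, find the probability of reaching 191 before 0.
P(hit 191 before 0) = 190/191

Let u_k = P(hit 191 before 0 | start at k). Then u_0 = 0, u_191 = 1, and u_k = u_{k-1}/2 + u_{k+1}/2 for 1 ≤ k ≤ 190. This harmonic recurrence is solved by u_k = k/191, giving u_190 = 190/191.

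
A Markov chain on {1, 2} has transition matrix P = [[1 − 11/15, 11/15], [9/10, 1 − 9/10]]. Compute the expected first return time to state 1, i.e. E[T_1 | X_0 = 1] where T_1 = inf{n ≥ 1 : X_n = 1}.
E[T_1 | X_0 = 1] = 1/π_1 = 49/27

For an irreducible recurrent Markov chain with stationary distribution π, E[T_i | X_0 = i] = 1/π_i (Kac's formula). Here π_1 = (9/10)/(11/15 + 9/10) = (9/10)/(49/30) = 27/49, so E[T_1 | X_0 = 1] = 1/π_1 = (11/15 + 9/10)/(9/10) = (49/30)/(9/10) = 49/27.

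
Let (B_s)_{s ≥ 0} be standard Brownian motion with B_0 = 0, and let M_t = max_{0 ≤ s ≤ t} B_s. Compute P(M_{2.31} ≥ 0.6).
P(M_{2.31} ≥ 0.6) = 2·P(B_{2.31} ≥ 0.6) = 2(1 − Φ(0.6/√2.31)) ≈ 0.6930

By the reflection principle for Brownian motion, P(M_t ≥ a) = 2 · P(B_t ≥ a) for a ≥ 0. Since B_t ~ N(0, t), P(B_t ≥ 0.6) = 1 − Φ(0.6/√t) = 1 − Φ(0.6/√2.31) = 1 − Φ(0.3948). So
  P(M_{2.31} ≥ 0.6) = 2(1 − Φ(0.3948)) ≈ 0.6930.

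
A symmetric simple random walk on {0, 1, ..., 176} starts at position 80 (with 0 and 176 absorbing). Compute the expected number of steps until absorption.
E[τ | X_0 = 80] = 7680

Let v_k = E[τ | X_0 = k]. Boundary: v_0 = v_176 = 0. Recurrence: v_k = 1 + (v_{k-1} + v_{k+1})/2 for 1 ≤ k ≤ 175. The particular solution to v_k − (v_{k-1} + v_{k+1})/2 = 1 is v_k = −k^2. Adding homogeneous solution A + B k and matching boundaries gives v_k = k (176 − k). Substituting k = 80: v_80 = 80 · 96 = 7680.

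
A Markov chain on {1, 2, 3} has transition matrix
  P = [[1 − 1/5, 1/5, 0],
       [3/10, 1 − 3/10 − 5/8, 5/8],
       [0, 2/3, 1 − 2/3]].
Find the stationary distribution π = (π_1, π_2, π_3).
π = (24/55, 16/55, 3/11)

This is a birth-death chain on three states, which satisfies detailed balance: π_1 · P_{12} = π_2 · P_{21} and π_2 · P_{23} = π_3 · P_{32}.
From π_1 · 1/5 = π_2 · 3/10: π_2/π_1 = (1/5)/(3/10) = 2/3.
From π_2 · 5/8 = π_3 · 2/3: π_3/π_2 = (5/8)/(2/3) = 15/16.
Take π_1 proportional to 1; then unnormalized π = (1, 2/3, 5/8). Normalize by dividing by the sum 55/24:
  π = (24/55, 16/55, 3/11).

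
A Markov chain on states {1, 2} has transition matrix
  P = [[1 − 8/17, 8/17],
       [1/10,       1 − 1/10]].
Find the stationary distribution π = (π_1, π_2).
π_1 = 17/97, π_2 = 80/97

Solve πP = π with π_1 + π_2 = 1. From πP = π: π_1 · (1 − 8/17) + π_2 · 1/10 = π_1 ⇒ π_2 · 1/10 = π_1 · 8/17 ⇒ π_2/π_1 = (8/17)/(1/10) = 80/17. Together with π_1 + π_2 = 1:
  π_1 = (1/10)/(8/17 + 1/10) = (1/10)/(97/170) = 17/97,
  π_2 = (8/17)/(8/17 + 1/10) = (8/17)/(97/170) = 80/97.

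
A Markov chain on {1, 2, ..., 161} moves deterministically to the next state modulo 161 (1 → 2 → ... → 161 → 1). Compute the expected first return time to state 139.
E[T_139 | X_0 = 139] = 161

The chain cycles deterministically, so starting at state 139 it returns in exactly 161 steps. Equivalently, the stationary distribution is uniform π_j = 1/161 for every state j, so by Kac's formula E[T_139] = 1/π_139 = 161.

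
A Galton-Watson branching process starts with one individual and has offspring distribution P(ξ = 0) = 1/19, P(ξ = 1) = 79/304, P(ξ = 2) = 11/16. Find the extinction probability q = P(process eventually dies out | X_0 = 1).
q = 16/209

The pgf is f(s) = 1/19 + 79/304·s + 11/16·s². The extinction probability q is the smallest fixed point of f in [0, 1]. Setting s = f(s):
  11/16·s² + (79/304 − 1)·s + 1/19 = 0
  11/16·s² − (1/19 + 11/16)·s + 1/19 = 0
which factors as (s − 1)·(11/16·s − 1/19) = 0, giving roots s = 1 and s = (1/19)/(11/16) = 16/209.
Mean offspring μ = 79/304 + 2·11/16 = 497/304 > 1 (supercritical), so q < 1. The extinction probability is the smaller root: q = (1/19)/(11/16) = 16/209.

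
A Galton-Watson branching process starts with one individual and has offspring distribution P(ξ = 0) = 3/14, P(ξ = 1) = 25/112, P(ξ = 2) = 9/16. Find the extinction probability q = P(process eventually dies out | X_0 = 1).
q = 8/21

The pgf is f(s) = 3/14 + 25/112·s + 9/16·s². The extinction probability q is the smallest fixed point of f in [0, 1]. Setting s = f(s):
  9/16·s² + (25/112 − 1)·s + 3/14 = 0
  9/16·s² − (3/14 + 9/16)·s + 3/14 = 0
which factors as (s − 1)·(9/16·s − 3/14) = 0, giving roots s = 1 and s = (3/14)/(9/16) = 8/21.
Mean offspring μ = 25/112 + 2·9/16 = 151/112 > 1 (supercritical), so q < 1. The extinction probability is the smaller root: q = (3/14)/(9/16) = 8/21.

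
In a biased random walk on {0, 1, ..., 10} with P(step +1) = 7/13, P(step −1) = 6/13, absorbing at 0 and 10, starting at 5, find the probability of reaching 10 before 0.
P(hit 10 before 0) = (1 − (6/7)^5) / (1 − (6/7)^10) = 16807/24583

Let u_k denote P(reach 10 before 0 | start at k). Boundary: u_0 = 0, u_10 = 1. Recurrence: u_k = 7/13·u_{k+1} + 6/13·u_{k-1} for 1 ≤ k ≤ 9. Try u_k = A + B·r^k with r = q/p = (6/13)/(7/13) = 6/7. Substitution satisfies the recurrence; boundary conditions give:
  u_k = (1 − r^k) / (1 − r^N) = (1 − (6/7)^5) / (1 − (6/7)^10) = 16807/24583.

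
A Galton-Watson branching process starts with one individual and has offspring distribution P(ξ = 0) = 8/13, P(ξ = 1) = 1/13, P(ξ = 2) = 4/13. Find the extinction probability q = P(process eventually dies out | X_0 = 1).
q = 1

Mean offspring μ = 0·8/13 + 1·1/13 + 2·4/13 = 9/13 ≤ 1. For μ ≤ 1 with offspring not concentrated at 1, the Galton-Watson process goes extinct almost surely, so q = 1.
(Algebraic check: The pgf is f(s) = 8/13 + 1/13·s + 4/13·s². The extinction probability q is the smallest fixed point of f in [0, 1]. Setting s = f(s):
  4/13·s² + (1/13 − 1)·s + 8/13 = 0
  4/13·s² − (8/13 + 4/13)·s + 8/13 = 0
which factors as (s − 1)·(4/13·s − 8/13) = 0, giving roots s = 1 and s = (8/13)/(4/13) = 2. Since 2 ≥ 1, the smallest root in [0, 1] is s = 1.)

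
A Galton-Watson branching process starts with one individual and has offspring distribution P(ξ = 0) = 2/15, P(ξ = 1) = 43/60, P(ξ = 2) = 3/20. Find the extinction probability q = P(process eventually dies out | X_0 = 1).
q = 8/9

The pgf is f(s) = 2/15 + 43/60·s + 3/20·s². The extinction probability q is the smallest fixed point of f in [0, 1]. Setting s = f(s):
  3/20·s² + (43/60 − 1)·s + 2/15 = 0
  3/20·s² − (2/15 + 3/20)·s + 2/15 = 0
which factors as (s − 1)·(3/20·s − 2/15) = 0, giving roots s = 1 and s = (2/15)/(3/20) = 8/9.
Mean offspring μ = 43/60 + 2·3/20 = 61/60 > 1 (supercritical), so q < 1. The extinction probability is the smaller root: q = (2/15)/(3/20) = 8/9.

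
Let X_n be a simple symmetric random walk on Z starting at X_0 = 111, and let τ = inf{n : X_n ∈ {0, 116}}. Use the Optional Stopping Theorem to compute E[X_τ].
E[X_τ] = 111

X_n is a martingale and τ is a bounded-mean stopping time (indeed τ is finite a.s. with bounded expectation since the walk is in a bounded region). By the OST, E[X_τ] = E[X_0] = 111. Equivalently: E[X_τ] = 116 · P(hit 116 first) + 0 · P(hit 0 first) = 116 · (111/116) = 111.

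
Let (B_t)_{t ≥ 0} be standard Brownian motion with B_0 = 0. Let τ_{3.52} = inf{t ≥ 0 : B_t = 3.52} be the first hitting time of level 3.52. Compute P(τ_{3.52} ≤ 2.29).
P(τ_{3.52} ≤ 2.29) = 2(1 − Φ(3.52/√2.29)) = 2(1 − Φ(2.3261)) ≈ 0.0200

By the reflection principle for standard BM, P(τ_b ≤ t) = 2 · P(B_t ≥ b). Since B_t ~ N(0, t), P(B_t ≥ 3.52) = 1 − Φ(3.52/√t) = 1 − Φ(3.52/√2.29) = 1 − Φ(2.3261) ≈ 0.01001. Doubling: P(τ_{3.52} ≤ 2.29) ≈ 2 · 0.01001 = 0.02002 ≈ 0.0200.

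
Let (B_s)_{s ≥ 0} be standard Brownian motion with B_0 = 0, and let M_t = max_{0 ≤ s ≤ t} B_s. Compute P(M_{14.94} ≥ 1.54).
P(M_{14.94} ≥ 1.54) = 2·P(B_{14.94} ≥ 1.54) = 2(1 − Φ(1.54/√14.94)) ≈ 0.6903

By the reflection principle for Brownian motion, P(M_t ≥ a) = 2 · P(B_t ≥ a) for a ≥ 0. Since B_t ~ N(0, t), P(B_t ≥ 1.54) = 1 − Φ(1.54/√t) = 1 − Φ(1.54/√14.94) = 1 − Φ(0.3984). So
  P(M_{14.94} ≥ 1.54) = 2(1 − Φ(0.3984)) ≈ 0.6903.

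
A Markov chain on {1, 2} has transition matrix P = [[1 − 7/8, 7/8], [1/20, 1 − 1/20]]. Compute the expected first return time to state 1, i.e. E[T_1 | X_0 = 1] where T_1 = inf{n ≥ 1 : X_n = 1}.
E[T_1 | X_0 = 1] = 1/π_1 = 37/2

For an irreducible recurrent Markov chain with stationary distribution π, E[T_i | X_0 = i] = 1/π_i (Kac's formula). Here π_1 = (1/20)/(7/8 + 1/20) = (1/20)/(37/40) = 2/37, so E[T_1 | X_0 = 1] = 1/π_1 = (7/8 + 1/20)/(1/20) = (37/40)/(1/20) = 37/2.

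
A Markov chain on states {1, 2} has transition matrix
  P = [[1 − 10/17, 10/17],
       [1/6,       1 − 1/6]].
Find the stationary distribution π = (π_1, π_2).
π_1 = 17/77, π_2 = 60/77

Solve πP = π with π_1 + π_2 = 1. From πP = π: π_1 · (1 − 10/17) + π_2 · 1/6 = π_1 ⇒ π_2 · 1/6 = π_1 · 10/17 ⇒ π_2/π_1 = (10/17)/(1/6) = 60/17. Together with π_1 + π_2 = 1:
  π_1 = (1/6)/(10/17 + 1/6) = (1/6)/(77/102) = 17/77,
  π_2 = (10/17)/(10/17 + 1/6) = (10/17)/(77/102) = 60/77.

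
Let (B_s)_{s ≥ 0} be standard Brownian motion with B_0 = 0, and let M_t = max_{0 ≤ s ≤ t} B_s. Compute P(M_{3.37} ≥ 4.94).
P(M_{3.37} ≥ 4.94) = 2·P(B_{3.37} ≥ 4.94) = 2(1 − Φ(4.94/√3.37)) ≈ 0.0071

By the reflection principle for Brownian motion, P(M_t ≥ a) = 2 · P(B_t ≥ a) for a ≥ 0. Since B_t ~ N(0, t), P(B_t ≥ 4.94) = 1 − Φ(4.94/√t) = 1 − Φ(4.94/√3.37) = 1 − Φ(2.6910). So
  P(M_{3.37} ≥ 4.94) = 2(1 − Φ(2.6910)) ≈ 0.0071.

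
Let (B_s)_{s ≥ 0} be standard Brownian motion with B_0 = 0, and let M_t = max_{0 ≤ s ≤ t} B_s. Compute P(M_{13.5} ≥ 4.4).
P(M_{13.5} ≥ 4.4) = 2·P(B_{13.5} ≥ 4.4) = 2(1 − Φ(4.4/√13.5)) ≈ 0.2311

By the reflection principle for Brownian motion, P(M_t ≥ a) = 2 · P(B_t ≥ a) for a ≥ 0. Since B_t ~ N(0, t), P(B_t ≥ 4.4) = 1 − Φ(4.4/√t) = 1 − Φ(4.4/√13.5) = 1 − Φ(1.1975). So
  P(M_{13.5} ≥ 4.4) = 2(1 − Φ(1.1975)) ≈ 0.2311.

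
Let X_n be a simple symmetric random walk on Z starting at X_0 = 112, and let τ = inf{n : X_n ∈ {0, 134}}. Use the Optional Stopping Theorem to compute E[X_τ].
E[X_τ] = 112

X_n is a martingale and τ is a bounded-mean stopping time (indeed τ is finite a.s. with bounded expectation since the walk is in a bounded region). By the OST, E[X_τ] = E[X_0] = 112. Equivalently: E[X_τ] = 134 · P(hit 134 first) + 0 · P(hit 0 first) = 134 · (112/134) = 112.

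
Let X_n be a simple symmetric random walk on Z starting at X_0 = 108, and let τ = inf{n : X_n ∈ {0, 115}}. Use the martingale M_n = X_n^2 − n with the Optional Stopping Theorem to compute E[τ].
E[τ] = 756

M_n = X_n^2 − n is a martingale (since E[X_{n+1}^2 | F_n] = X_n^2 + 1). By OST (τ has finite mean in a bounded region), E[M_τ] = E[M_0] = X_0^2 − 0 = 108^2 = 11664. Also E[M_τ] = E[X_τ^2] − E[τ]. The walk exits at 0 or 115, with P(hit 115 first) = 108/115, so E[X_τ^2] = 115^2 · 108/115 + 0 = 12420. Thus E[τ] = E[X_τ^2] − E[M_τ] = 12420 − 11664 = 756 = 108(115 − 108) = 756.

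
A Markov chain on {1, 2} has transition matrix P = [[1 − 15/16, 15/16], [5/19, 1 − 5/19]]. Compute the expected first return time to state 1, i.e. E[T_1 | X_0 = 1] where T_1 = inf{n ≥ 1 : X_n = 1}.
E[T_1 | X_0 = 1] = 1/π_1 = 73/16

For an irreducible recurrent Markov chain with stationary distribution π, E[T_i | X_0 = i] = 1/π_i (Kac's formula). Here π_1 = (5/19)/(15/16 + 5/19) = (5/19)/(365/304) = 16/73, so E[T_1 | X_0 = 1] = 1/π_1 = (15/16 + 5/19)/(5/19) = (365/304)/(5/19) = 73/16.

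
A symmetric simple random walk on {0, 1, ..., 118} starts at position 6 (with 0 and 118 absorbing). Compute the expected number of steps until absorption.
E[τ | X_0 = 6] = 672

Let v_k = E[τ | X_0 = k]. Boundary: v_0 = v_118 = 0. Recurrence: v_k = 1 + (v_{k-1} + v_{k+1})/2 for 1 ≤ k ≤ 117. The particular solution to v_k − (v_{k-1} + v_{k+1})/2 = 1 is v_k = −k^2. Adding homogeneous solution A + B k and matching boundaries gives v_k = k (118 − k). Substituting k = 6: v_6 = 6 · 112 = 672.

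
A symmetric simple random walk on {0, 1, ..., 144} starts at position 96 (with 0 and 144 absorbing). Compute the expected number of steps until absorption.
E[τ | X_0 = 96] = 4608

Let v_k = E[τ | X_0 = k]. Boundary: v_0 = v_144 = 0. Recurrence: v_k = 1 + (v_{k-1} + v_{k+1})/2 for 1 ≤ k ≤ 143. The particular solution to v_k − (v_{k-1} + v_{k+1})/2 = 1 is v_k = −k^2. Adding homogeneous solution A + B k and matching boundaries gives v_k = k (144 − k). Substituting k = 96: v_96 = 96 · 48 = 4608.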